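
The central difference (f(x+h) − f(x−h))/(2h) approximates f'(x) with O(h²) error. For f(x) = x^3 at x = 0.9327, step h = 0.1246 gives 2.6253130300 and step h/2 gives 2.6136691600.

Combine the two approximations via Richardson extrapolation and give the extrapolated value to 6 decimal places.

With r = 2 the leading error scales as h^2, so the weight is 2^2 = 4.
Numerator 4*A(h/2) − A(h) = 4*2.6136691600 − 2.6253130300 = 7.8293636100
Extrapolated: 7.8293636100 / 3 = 2.6097878700
Gap between inputs: 1.164e-02; correction applied: −0.0038812900.

2.609788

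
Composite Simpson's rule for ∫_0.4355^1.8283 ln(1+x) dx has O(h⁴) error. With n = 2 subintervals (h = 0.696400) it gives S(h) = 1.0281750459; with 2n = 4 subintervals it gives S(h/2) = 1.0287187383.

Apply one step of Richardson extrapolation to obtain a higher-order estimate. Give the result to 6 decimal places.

1.028755

r = 4, so 2^r = 16.
16 × 1.0287187383 = 16.4594998128; subtract 1.0281750459 → 15.4313247669
R = 15.4313247669/15 = 1.0287549845
Shift from A(h/2): +0.0000362462.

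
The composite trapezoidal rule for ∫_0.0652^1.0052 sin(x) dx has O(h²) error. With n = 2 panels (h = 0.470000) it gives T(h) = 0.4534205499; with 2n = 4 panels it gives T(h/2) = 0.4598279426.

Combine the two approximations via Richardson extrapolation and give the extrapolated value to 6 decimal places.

0.461964

r = 2: numerator weight 4, denominator 3.
Weighted: 1.8393117704 − 0.4534205499 = 1.3858912205
Denominator 4 − 1 = 3.
Result: 0.4619637402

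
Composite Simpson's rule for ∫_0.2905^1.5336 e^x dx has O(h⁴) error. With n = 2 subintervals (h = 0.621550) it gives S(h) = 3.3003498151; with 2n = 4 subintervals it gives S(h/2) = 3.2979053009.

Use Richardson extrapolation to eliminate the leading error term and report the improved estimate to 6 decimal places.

3.297742

The method has order 4: 2^4 = 16.
16*3.2979053009 = 52.7664848144; 52.7664848144 − 3.3003498151 = 49.4661349993
Divide by 2^4 − 1 = 15.
(16*3.2979053009 − 3.3003498151)/(16 − 1) = 3.2977423333
Correction |R − A(h/2)| = 1.630e-04; gap |A(h/2) − A(h)| = 2.445e-03.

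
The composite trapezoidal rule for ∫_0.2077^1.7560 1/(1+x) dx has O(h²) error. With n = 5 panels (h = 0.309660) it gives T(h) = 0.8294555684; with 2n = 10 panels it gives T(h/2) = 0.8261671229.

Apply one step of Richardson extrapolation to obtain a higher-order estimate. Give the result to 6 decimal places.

0.825071

With r = 2 the leading error scales as h^2, so the weight is 2^2 = 4.
Difference of the inputs: 0.8261671229 − 0.8294555684 = -0.0032884455
Divide by 2^2 − 1 = 3: (-0.0032884455)/3 = -0.0010961485
R = 0.8261671229 − 0.0010961485 = 0.8250709744
Gap between inputs: 3.288e-03; correction applied: −0.0010961485.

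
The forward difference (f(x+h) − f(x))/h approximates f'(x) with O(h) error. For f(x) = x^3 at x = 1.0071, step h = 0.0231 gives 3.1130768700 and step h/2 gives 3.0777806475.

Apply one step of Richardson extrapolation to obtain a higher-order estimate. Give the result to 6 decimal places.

3.042484

Order 1 gives 2^r = 2 and 2^r − 1 = 1.
Numerator 2*A(h/2) − A(h) = 2*3.0777806475 − 3.1130768700 = 3.0424844250
Extrapolated: 3.0424844250 / 1 = 3.0424844250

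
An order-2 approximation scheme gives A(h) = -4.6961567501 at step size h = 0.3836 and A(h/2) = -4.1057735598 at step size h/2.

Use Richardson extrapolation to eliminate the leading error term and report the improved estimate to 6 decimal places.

-3.908979

r = 2, so 2^r = 4.
4*(-4.1057735598) = -16.4230942392; subtract (-4.6961567501) → -11.7269374891
Denominator 4 − 1 = 3.
Extrapolated: (-11.7269374891) / 3 = -3.9089791630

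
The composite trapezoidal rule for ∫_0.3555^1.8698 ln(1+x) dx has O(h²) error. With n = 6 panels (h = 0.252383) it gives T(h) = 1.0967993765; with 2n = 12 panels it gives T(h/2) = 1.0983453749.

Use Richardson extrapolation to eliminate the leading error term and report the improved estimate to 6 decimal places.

The method has order 2: 2^2 = 4.
Difference of the inputs: 1.0983453749 − 1.0967993765 = 0.0015459984
Divide by 2^2 − 1 = 3: 0.0015459984/3 = 0.0005153328
R = 1.0983453749 + 0.0005153328 = 1.0988607077

1.098861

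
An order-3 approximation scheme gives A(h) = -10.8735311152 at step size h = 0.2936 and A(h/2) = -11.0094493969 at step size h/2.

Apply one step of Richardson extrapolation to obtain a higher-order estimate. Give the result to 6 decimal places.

Order 3 gives 2^r = 8 and 2^r − 1 = 7.
8×(-11.0094493969) = -88.0755951752; subtract (-10.8735311152) → -77.2020640600
Divide by 2^3 − 1 = 7.
(-77.2020640600) ÷ 7 = -11.0288662943

-11.028866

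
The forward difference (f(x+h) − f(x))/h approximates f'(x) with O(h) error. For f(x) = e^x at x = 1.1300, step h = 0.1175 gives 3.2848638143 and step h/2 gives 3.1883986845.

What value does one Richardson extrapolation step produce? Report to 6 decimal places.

With r = 1 the leading error scales as h^1, so the weight is 2^1 = 2.
Top: 2(3.1883986845) − (3.2848638143) = 3.0919335547
Divide by 2^1 − 1 = 1.
Result: 3.0919335547
Shift from A(h/2): −0.0964651298.

3.091934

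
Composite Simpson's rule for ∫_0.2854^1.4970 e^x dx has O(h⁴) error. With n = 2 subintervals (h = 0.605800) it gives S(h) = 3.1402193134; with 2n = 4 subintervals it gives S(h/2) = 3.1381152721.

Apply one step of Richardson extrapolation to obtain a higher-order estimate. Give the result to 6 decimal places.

3.137975

r = 4: numerator weight 16, denominator 15.
16·3.1381152721 − 3.1402193134 = 47.0696250402
Denominator 16 − 1 = 15.
(16·3.1381152721 − 3.1402193134)/(16 − 1) = 3.1379750027
Shift from A(h/2): −0.0001402694.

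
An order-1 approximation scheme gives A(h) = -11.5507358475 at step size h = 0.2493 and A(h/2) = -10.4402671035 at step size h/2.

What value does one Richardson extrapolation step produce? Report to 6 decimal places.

-9.329798

r = 1: numerator weight 2, denominator 1.
2*(-10.4402671035) = -20.8805342070; subtract (-11.5507358475) → -9.3297983595
Extrapolated: (-9.3297983595) / 1 = -9.3297983595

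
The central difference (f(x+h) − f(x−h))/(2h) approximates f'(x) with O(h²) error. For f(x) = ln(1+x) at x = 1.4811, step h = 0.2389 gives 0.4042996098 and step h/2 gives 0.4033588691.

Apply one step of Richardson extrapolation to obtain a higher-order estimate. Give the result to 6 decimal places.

Leading term ∝ h^2; use weight 4 = 2^2.
Top: 4(0.4033588691) − (0.4042996098) = 1.2091358666
(4 × 0.4033588691 − 0.4042996098)/(4 − 1) = 0.4030452889
Shift from A(h/2): −0.0003135802.

0.403045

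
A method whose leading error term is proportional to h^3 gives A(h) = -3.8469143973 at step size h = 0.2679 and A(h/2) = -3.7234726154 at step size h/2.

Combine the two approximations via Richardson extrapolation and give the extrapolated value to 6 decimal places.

-3.705838

With r = 3 the leading error scales as h^3, so the weight is 2^3 = 8.
Numerator 8*A(h/2) − A(h) = 8*(-3.7234726154) − (-3.8469143973) = -25.9408665259
Divide by 2^3 − 1 = 7.
Extrapolated: (-25.9408665259) / 7 = -3.7058380751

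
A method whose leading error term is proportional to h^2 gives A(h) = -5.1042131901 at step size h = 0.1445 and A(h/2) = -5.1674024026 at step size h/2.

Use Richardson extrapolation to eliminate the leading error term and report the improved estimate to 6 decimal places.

-5.188465

With r = 2 the leading error scales as h^2, so the weight is 2^2 = 4.
Top: 4(-5.1674024026) − (-5.1042131901) = -15.5653964203
R = (-15.5653964203)/3 = -5.1884654734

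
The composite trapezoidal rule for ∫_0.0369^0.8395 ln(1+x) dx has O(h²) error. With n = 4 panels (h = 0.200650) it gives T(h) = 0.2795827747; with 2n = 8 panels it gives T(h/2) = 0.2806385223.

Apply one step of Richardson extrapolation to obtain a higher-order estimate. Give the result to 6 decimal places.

0.280990

With r = 2 the leading error scales as h^2, so the weight is 2^2 = 4.
A(h/2) − A(h) = 0.2806385223 − 0.2795827747 = 0.0010557476
Correction (A(h/2) − A(h))/(4 − 1) = 0.0010557476/3 = 0.0003519159
R = A(h/2) + (A(h/2) − A(h))/3 = 0.2806385223 + 0.0003519159 = 0.2809904382
Gap between inputs: 1.056e-03; correction applied: +0.0003519159.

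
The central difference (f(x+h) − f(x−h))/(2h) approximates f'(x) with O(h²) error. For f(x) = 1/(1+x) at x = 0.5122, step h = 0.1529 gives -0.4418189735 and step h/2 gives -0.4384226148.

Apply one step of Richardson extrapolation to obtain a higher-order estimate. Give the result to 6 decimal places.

Method order is 2; weight 2^2 = 4.
4·(-0.4384226148) = -1.7536904592; subtract (-0.4418189735) → -1.3118714857
(-1.3118714857) ÷ 3 = -0.4372904952

-0.437290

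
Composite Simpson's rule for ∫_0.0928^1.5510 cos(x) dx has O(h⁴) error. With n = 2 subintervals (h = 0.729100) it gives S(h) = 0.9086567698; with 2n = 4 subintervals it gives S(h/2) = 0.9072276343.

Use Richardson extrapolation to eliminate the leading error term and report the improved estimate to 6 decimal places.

0.907132

Error is O(h^4); halving h shrinks it by 2^4 = 16.
16×0.9072276343 = 14.5156421488; 14.5156421488 − 0.9086567698 = 13.6069853790
Denominator 16 − 1 = 15.
Extrapolated: 13.6069853790 / 15 = 0.9071323586
Correction |R − A(h/2)| = 9.528e-05; gap |A(h/2) − A(h)| = 1.429e-03.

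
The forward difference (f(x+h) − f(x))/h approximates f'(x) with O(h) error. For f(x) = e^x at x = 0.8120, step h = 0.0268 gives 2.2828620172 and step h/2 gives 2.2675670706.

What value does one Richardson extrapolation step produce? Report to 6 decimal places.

With r = 1 the leading error scales as h^1, so the weight is 2^1 = 2.
Weighted: 4.5351341412 − 2.2828620172 = 2.2522721240
Denominator 2 − 1 = 1.
So the Richardson estimate is 2.2522721240.

2.252272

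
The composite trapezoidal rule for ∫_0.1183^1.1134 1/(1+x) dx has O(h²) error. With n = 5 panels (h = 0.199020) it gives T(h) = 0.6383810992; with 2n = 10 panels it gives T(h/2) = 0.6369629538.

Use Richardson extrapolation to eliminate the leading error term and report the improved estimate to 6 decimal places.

Order 2 gives 2^r = 4 and 2^r − 1 = 3.
4*0.6369629538 = 2.5478518152; subtract 0.6383810992 → 1.9094707160
Divide by 2^2 − 1 = 3.
So the Richardson estimate is 0.6364902387.

0.636490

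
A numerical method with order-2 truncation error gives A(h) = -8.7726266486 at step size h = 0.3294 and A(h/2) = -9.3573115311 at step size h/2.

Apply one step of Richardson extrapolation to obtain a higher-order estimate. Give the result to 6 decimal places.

-9.552206

The method has order 2: 2^2 = 4.
4*(-9.3573115311) = -37.4292461244; subtract (-8.7726266486) → -28.6566194758
(4*(-9.3573115311) − (-8.7726266486))/(4 − 1) = -9.5522064919
Correction |R − A(h/2)| = 1.949e-01; gap |A(h/2) − A(h)| = 5.847e-01.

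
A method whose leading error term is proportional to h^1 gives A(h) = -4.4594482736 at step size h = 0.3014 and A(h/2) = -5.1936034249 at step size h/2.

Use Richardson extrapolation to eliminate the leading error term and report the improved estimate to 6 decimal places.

r = 1, so 2^r = 2.
2*(-5.1936034249) = -10.3872068498; subtract (-4.4594482736) → -5.9277585762
Extrapolated: (-5.9277585762) / 1 = -5.9277585762
Shift from A(h/2): −0.7341551513.

-5.927759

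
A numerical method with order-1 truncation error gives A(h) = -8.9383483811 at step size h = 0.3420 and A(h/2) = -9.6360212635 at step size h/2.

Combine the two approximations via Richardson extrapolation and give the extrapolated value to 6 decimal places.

Error is O(h^1); halving h shrinks it by 2^1 = 2.
2*(-9.6360212635) − (-8.9383483811) = -10.3336941459
(-10.3336941459) ÷ 1 = -10.3336941459
Gap between inputs: 6.977e-01; correction applied: −0.6976728824.

-10.333694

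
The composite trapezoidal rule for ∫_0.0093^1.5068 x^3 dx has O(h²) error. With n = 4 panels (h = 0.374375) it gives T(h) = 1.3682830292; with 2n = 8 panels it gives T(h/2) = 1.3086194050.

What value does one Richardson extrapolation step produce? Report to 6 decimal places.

1.288732

r = 2, so 2^r = 4.
Top: 4(1.3086194050) − (1.3682830292) = 3.8661945908
(4*1.3086194050 − 1.3682830292)/(4 − 1) = 1.2887315303
Shift from A(h/2): −0.0198878747.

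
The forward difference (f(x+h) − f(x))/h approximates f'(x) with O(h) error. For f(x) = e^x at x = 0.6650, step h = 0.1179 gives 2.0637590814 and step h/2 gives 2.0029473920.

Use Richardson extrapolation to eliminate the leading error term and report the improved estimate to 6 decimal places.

Method order is 1; weight 2^1 = 2.
Top: 2(2.0029473920) − (2.0637590814) = 1.9421357026
Denominator 2 − 1 = 1.
Result: 1.9421357026

1.942136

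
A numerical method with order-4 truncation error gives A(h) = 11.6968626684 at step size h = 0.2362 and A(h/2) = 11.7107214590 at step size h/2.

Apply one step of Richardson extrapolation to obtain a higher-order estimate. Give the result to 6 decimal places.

11.711645

r = 4, so 2^r = 16.
16·11.7107214590 = 187.3715433440; subtract 11.6968626684 → 175.6746806756
Extrapolated: 175.6746806756 / 15 = 11.7116453784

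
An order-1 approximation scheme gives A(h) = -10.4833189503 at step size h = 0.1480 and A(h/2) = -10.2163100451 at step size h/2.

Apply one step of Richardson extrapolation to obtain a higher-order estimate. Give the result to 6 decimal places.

With r = 1 the leading error scales as h^1, so the weight is 2^1 = 2.
Weighted: (-20.4326200902) − (-10.4833189503) = -9.9493011399
Denominator 2 − 1 = 1.
So the Richardson estimate is -9.9493011399.

-9.949301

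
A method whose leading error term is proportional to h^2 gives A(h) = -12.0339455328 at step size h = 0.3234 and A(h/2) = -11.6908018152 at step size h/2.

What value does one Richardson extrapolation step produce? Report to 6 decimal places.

-11.576421

With r = 2 the leading error scales as h^2, so the weight is 2^2 = 4.
Numerator 4·A(h/2) − A(h) = 4·(-11.6908018152) − (-12.0339455328) = -34.7292617280
Divide by 2^2 − 1 = 3.
R = (-34.7292617280)/3 = -11.5764205760
Correction |R − A(h/2)| = 1.144e-01; gap |A(h/2) − A(h)| = 3.431e-01.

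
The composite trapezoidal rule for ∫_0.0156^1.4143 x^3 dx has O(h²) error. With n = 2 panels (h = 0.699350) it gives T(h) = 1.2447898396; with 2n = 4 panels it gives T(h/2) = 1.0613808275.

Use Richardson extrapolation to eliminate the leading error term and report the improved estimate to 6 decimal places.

1.000244

Order 2 gives 2^r = 4 and 2^r − 1 = 3.
4*1.0613808275 = 4.2455233100; subtract 1.2447898396 → 3.0007334704
3.0007334704 ÷ 3 = 1.0002444901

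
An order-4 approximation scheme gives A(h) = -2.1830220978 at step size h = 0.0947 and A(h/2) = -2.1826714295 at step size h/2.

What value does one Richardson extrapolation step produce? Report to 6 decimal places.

-2.182648

Error is O(h^4); halving h shrinks it by 2^4 = 16.
Numerator 16 × A(h/2) − A(h) = 16 × (-2.1826714295) − (-2.1830220978) = -32.7397207742
Divide by 2^4 − 1 = 15.
(-32.7397207742) ÷ 15 = -2.1826480516
Gap between inputs: 3.507e-04; correction applied: +0.0000233779.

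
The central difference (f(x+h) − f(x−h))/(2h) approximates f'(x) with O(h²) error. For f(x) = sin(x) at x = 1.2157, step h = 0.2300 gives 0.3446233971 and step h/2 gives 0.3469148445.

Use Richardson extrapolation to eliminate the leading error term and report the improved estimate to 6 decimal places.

0.347679

With r = 2 the leading error scales as h^2, so the weight is 2^2 = 4.
2^2*A(h/2) = 1.3876593780; minus A(h) gives 1.0430359809.
Divide by 2^2 − 1 = 3.
So the Richardson estimate is 0.3476786603.
Gap between inputs: 2.291e-03; correction applied: +0.0007638158.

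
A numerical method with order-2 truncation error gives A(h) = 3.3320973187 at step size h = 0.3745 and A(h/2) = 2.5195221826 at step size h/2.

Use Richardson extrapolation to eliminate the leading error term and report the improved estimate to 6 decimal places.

r = 2, so 2^r = 4.
4·2.5195221826 − 3.3320973187 = 6.7459914117
Denominator 4 − 1 = 3.
(4·2.5195221826 − 3.3320973187)/(4 − 1) = 2.2486638039
Correction |R − A(h/2)| = 2.709e-01; gap |A(h/2) − A(h)| = 8.126e-01.

2.248664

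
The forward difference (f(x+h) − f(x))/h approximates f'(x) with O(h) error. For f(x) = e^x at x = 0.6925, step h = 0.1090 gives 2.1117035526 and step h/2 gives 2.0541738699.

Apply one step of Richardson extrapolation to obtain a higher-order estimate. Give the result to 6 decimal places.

Error is O(h^1); halving h shrinks it by 2^1 = 2.
Weighted: 4.1083477398 − 2.1117035526 = 1.9966441872
Divide by 2^1 − 1 = 1.
So the Richardson estimate is 1.9966441872.
Correction |R − A(h/2)| = 5.753e-02; gap |A(h/2) − A(h)| = 5.753e-02.

1.996644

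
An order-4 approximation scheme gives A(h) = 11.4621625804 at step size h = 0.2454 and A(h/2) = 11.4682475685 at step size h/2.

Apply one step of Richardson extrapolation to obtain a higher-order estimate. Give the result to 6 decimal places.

11.468653

Order 4 gives 2^r = 16 and 2^r − 1 = 15.
Numerator 16*A(h/2) − A(h) = 16*11.4682475685 − 11.4621625804 = 172.0297985156
Divide by 2^4 − 1 = 15.
Extrapolated: 172.0297985156 / 15 = 11.4686532344
Shift from A(h/2): +0.0004056659.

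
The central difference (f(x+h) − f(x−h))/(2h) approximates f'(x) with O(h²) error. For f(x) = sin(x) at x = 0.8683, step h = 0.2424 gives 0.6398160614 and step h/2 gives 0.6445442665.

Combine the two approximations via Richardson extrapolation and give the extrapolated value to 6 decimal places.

r = 2: numerator weight 4, denominator 3.
Weighted: 2.5781770660 − 0.6398160614 = 1.9383610046
(4·0.6445442665 − 0.6398160614)/(4 − 1) = 0.6461203349
Gap between inputs: 4.728e-03; correction applied: +0.0015760684.

0.646120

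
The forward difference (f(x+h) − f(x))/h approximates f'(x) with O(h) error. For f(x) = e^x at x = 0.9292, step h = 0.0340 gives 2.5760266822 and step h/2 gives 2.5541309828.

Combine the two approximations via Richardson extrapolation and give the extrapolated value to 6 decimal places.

r = 1, so 2^r = 2.
Top: 2(2.5541309828) − (2.5760266822) = 2.5322352834
Divide by 2^1 − 1 = 1.
(2×2.5541309828 − 2.5760266822)/(2 − 1) = 2.5322352834
Gap between inputs: 2.190e-02; correction applied: −0.0218956994.

2.532235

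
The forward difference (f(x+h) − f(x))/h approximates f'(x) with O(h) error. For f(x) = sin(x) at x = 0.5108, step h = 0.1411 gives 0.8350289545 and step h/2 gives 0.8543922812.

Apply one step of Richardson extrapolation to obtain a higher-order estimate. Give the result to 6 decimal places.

Order 1 gives 2^r = 2 and 2^r − 1 = 1.
2·0.8543922812 − 0.8350289545 = 0.8737556079
R = 0.8737556079/1 = 0.8737556079
Gap between inputs: 1.936e-02; correction applied: +0.0193633267.

0.873756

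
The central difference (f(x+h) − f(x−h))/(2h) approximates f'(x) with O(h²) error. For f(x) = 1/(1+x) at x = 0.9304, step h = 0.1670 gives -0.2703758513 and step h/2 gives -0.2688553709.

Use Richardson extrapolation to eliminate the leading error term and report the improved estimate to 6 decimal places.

-0.268349

The method has order 2: 2^2 = 4.
Difference of the inputs: -0.2688553709 − (-0.2703758513) = 0.0015204804
Divide by 2^2 − 1 = 3: 0.0015204804/3 = 0.0005068268
R = A(h/2) + (A(h/2) − A(h))/3 = -0.2688553709 + 0.0005068268 = -0.2683485441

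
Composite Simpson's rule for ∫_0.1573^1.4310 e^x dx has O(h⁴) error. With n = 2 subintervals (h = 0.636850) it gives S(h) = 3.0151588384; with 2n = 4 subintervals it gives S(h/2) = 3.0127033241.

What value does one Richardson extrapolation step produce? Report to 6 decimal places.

r = 4: numerator weight 16, denominator 15.
Weighted: 48.2032531856 − 3.0151588384 = 45.1880943472
R = 45.1880943472/15 = 3.0125396231

3.012540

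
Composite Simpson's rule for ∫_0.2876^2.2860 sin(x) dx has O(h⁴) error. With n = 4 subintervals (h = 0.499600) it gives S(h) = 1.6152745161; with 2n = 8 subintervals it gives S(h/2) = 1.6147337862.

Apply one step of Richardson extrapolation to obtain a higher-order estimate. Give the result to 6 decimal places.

With r = 4 the leading error scales as h^4, so the weight is 2^4 = 16.
Difference of the inputs: 1.6147337862 − 1.6152745161 = -0.0005407299
Divide by 2^4 − 1 = 15: (-0.0005407299)/15 = -0.0000360487
R = 1.6147337862 − 0.0000360487 = 1.6146977375

1.614698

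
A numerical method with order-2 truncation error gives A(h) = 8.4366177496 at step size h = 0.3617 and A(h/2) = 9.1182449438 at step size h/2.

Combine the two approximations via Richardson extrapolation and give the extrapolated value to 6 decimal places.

9.345454

r = 2, so 2^r = 4.
4*9.1182449438 = 36.4729797752; subtract 8.4366177496 → 28.0363620256
R = 28.0363620256/3 = 9.3454540085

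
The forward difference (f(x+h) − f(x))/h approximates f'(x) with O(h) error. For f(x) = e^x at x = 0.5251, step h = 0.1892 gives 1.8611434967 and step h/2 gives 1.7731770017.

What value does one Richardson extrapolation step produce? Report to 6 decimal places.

1.685211

The method has order 1: 2^1 = 2.
2×1.7731770017 = 3.5463540034; 3.5463540034 − 1.8611434967 = 1.6852105067
1.6852105067 ÷ 1 = 1.6852105067
Shift from A(h/2): −0.0879664950.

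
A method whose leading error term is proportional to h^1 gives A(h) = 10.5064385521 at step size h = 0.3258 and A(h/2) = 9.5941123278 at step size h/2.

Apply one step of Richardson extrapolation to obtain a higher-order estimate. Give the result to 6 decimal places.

r = 1: numerator weight 2, denominator 1.
2^1·A(h/2) = 19.1882246556; minus A(h) gives 8.6817861035.
Denominator 2 − 1 = 1.
8.6817861035 ÷ 1 = 8.6817861035
Correction |R − A(h/2)| = 9.123e-01; gap |A(h/2) − A(h)| = 9.123e-01.

8.681786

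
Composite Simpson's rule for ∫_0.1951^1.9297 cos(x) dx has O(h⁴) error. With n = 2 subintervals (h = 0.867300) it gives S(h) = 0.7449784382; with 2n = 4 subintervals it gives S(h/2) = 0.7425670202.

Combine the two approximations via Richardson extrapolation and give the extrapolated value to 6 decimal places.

0.742406

Error is O(h^4); halving h shrinks it by 2^4 = 16.
2^4*A(h/2) = 11.8810723232; minus A(h) gives 11.1360938850.
Denominator 16 − 1 = 15.
So the Richardson estimate is 0.7424062590.
Shift from A(h/2): −0.0001607612.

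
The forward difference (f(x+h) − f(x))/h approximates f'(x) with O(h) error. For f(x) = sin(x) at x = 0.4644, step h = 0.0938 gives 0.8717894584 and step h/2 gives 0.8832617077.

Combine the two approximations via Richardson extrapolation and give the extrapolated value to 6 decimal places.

0.894734

Leading term ∝ h^1; use weight 2 = 2^1.
Top: 2(0.8832617077) − (0.8717894584) = 0.8947339570
Denominator 2 − 1 = 1.
0.8947339570 ÷ 1 = 0.8947339570
Gap between inputs: 1.147e-02; correction applied: +0.0114722493.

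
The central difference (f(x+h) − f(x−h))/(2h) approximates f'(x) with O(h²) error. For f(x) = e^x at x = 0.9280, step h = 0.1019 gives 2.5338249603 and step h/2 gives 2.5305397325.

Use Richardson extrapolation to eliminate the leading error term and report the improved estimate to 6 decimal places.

2.529445

r = 2: numerator weight 4, denominator 3.
4*2.5305397325 = 10.1221589300; subtract 2.5338249603 → 7.5883339697
Divide by 2^2 − 1 = 3.
7.5883339697 ÷ 3 = 2.5294446566
Shift from A(h/2): −0.0010950759.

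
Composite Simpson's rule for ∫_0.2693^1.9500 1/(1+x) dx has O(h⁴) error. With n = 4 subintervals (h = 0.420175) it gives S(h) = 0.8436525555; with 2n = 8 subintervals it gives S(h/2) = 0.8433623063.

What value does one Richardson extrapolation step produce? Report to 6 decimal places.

0.843343

The method has order 4: 2^4 = 16.
A(h/2) − A(h) = 0.8433623063 − 0.8436525555 = -0.0002902492
Divide by 2^4 − 1 = 15: (-0.0002902492)/15 = -0.0000193499
R = A(h/2) + (A(h/2) − A(h))/15 = 0.8433623063 − 0.0000193499 = 0.8433429564
Correction |R − A(h/2)| = 1.935e-05; gap |A(h/2) − A(h)| = 2.902e-04.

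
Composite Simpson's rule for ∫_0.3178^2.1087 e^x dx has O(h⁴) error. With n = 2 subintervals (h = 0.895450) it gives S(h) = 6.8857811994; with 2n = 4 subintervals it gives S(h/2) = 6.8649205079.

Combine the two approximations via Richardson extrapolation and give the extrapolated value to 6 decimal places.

Error is O(h^4); halving h shrinks it by 2^4 = 16.
16*6.8649205079 = 109.8387281264; 109.8387281264 − 6.8857811994 = 102.9529469270
Extrapolated: 102.9529469270 / 15 = 6.8635297951

6.863530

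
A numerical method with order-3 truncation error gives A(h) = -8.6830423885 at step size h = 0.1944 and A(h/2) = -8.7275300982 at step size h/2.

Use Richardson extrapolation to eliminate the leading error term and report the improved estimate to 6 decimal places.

Leading term ∝ h^3; use weight 8 = 2^3.
8×(-8.7275300982) = -69.8202407856; subtract (-8.6830423885) → -61.1371983971
R = (-61.1371983971)/7 = -8.7338854853
Correction |R − A(h/2)| = 6.355e-03; gap |A(h/2) − A(h)| = 4.449e-02.

-8.733885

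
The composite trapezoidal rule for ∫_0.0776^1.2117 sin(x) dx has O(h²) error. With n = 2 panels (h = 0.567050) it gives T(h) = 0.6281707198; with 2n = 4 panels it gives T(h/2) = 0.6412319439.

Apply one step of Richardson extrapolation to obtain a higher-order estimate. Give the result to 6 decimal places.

With r = 2 the leading error scales as h^2, so the weight is 2^2 = 4.
2^2·A(h/2) = 2.5649277756; minus A(h) gives 1.9367570558.
R = 1.9367570558/3 = 0.6455856853
Correction |R − A(h/2)| = 4.354e-03; gap |A(h/2) − A(h)| = 1.306e-02.

0.645586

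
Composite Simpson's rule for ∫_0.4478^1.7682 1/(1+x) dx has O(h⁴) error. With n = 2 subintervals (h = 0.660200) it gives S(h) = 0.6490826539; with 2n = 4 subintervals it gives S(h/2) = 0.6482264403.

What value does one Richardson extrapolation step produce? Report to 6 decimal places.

0.648169

r = 4: numerator weight 16, denominator 15.
16*0.6482264403 = 10.3716230448; subtract 0.6490826539 → 9.7225403909
Extrapolated: 9.7225403909 / 15 = 0.6481693594
Gap between inputs: 8.562e-04; correction applied: −0.0000570809.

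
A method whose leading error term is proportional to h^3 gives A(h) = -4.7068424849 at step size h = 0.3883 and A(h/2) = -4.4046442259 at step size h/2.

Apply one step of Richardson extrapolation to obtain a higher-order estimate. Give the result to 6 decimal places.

-4.361473

Method order is 3; weight 2^3 = 8.
Top: 8(-4.4046442259) − (-4.7068424849) = -30.5303113223
Denominator 8 − 1 = 7.
So the Richardson estimate is -4.3614730460.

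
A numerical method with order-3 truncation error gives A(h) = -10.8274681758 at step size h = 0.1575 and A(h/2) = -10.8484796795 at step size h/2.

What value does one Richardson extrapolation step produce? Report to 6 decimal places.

-10.851481

r = 3, so 2^r = 8.
Numerator 8 × A(h/2) − A(h) = 8 × (-10.8484796795) − (-10.8274681758) = -75.9603692602
(-75.9603692602) ÷ 7 = -10.8514813229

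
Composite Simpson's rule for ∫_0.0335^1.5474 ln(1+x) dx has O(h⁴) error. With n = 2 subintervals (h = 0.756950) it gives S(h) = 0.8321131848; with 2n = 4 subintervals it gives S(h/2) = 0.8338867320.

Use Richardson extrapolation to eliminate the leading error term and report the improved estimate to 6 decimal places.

0.834005

Leading term ∝ h^4; use weight 16 = 2^4.
16×0.8338867320 = 13.3421877120; subtract 0.8321131848 → 12.5100745272
Denominator 16 − 1 = 15.
Extrapolated: 12.5100745272 / 15 = 0.8340049685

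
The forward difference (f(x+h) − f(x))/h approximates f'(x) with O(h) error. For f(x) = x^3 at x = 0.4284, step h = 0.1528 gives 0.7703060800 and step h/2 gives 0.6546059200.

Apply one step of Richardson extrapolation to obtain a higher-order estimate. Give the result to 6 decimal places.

Method order is 1; weight 2^1 = 2.
Difference of the inputs: 0.6546059200 − 0.7703060800 = -0.1157001600
Correction (A(h/2) − A(h))/(2 − 1) = (-0.1157001600)/1 = -0.1157001600
R = A(h/2) + (A(h/2) − A(h))/1 = 0.6546059200 − 0.1157001600 = 0.5389057600
Shift from A(h/2): −0.1157001600.

0.538906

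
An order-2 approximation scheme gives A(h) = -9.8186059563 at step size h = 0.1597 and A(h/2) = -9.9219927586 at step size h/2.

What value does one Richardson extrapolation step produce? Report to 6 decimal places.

-9.956455

r = 2: numerator weight 4, denominator 3.
Top: 4(-9.9219927586) − (-9.8186059563) = -29.8693650781
(4×(-9.9219927586) − (-9.8186059563))/(4 − 1) = -9.9564550260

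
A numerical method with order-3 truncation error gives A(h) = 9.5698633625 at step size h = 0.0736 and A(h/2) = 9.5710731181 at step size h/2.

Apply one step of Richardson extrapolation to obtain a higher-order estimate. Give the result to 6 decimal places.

9.571246

The method has order 3: 2^3 = 8.
Numerator 8·A(h/2) − A(h) = 8·9.5710731181 − 9.5698633625 = 66.9987215823
Denominator 8 − 1 = 7.
66.9987215823 ÷ 7 = 9.5712459403
Gap between inputs: 1.210e-03; correction applied: +0.0001728222.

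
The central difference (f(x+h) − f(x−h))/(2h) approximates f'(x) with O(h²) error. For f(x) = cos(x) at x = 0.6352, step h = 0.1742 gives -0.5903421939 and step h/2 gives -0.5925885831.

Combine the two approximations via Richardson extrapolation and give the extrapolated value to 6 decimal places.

Order 2 gives 2^r = 4 and 2^r − 1 = 3.
Top: 4(-0.5925885831) − (-0.5903421939) = -1.7800121385
Divide by 2^2 − 1 = 3.
Extrapolated: (-1.7800121385) / 3 = -0.5933373795

-0.593337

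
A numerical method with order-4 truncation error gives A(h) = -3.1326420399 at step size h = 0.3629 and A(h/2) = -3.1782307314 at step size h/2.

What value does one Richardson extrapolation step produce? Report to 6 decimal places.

-3.181270

Order 4 gives 2^r = 16 and 2^r − 1 = 15.
16*(-3.1782307314) − (-3.1326420399) = -47.7190496625
R = (-47.7190496625)/15 = -3.1812699775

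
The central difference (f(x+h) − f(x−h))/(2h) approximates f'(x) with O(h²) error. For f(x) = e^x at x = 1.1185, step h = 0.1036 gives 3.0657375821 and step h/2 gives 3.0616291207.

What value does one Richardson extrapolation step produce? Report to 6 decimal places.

Leading term ∝ h^2; use weight 4 = 2^2.
Numerator 4 × A(h/2) − A(h) = 4 × 3.0616291207 − 3.0657375821 = 9.1807789007
9.1807789007 ÷ 3 = 3.0602596336

3.060260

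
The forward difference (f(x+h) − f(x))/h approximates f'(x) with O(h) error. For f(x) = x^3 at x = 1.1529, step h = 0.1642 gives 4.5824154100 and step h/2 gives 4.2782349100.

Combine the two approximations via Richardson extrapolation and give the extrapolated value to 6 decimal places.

The method has order 1: 2^1 = 2.
2·4.2782349100 = 8.5564698200; subtract 4.5824154100 → 3.9740544100
Denominator 2 − 1 = 1.
3.9740544100 ÷ 1 = 3.9740544100

3.974054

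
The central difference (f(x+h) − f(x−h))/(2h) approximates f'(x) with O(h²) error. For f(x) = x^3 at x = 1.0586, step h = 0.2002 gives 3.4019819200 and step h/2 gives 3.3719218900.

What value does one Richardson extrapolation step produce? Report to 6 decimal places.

3.361902

r = 2, so 2^r = 4.
4·3.3719218900 = 13.4876875600; subtract 3.4019819200 → 10.0857056400
Extrapolated: 10.0857056400 / 3 = 3.3619018800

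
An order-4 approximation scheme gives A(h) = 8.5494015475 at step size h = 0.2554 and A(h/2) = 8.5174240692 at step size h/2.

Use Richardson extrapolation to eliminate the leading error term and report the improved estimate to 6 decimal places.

8.515292

With r = 4 the leading error scales as h^4, so the weight is 2^4 = 16.
2^4·A(h/2) = 136.2787851072; minus A(h) gives 127.7293835597.
Extrapolated: 127.7293835597 / 15 = 8.5152922373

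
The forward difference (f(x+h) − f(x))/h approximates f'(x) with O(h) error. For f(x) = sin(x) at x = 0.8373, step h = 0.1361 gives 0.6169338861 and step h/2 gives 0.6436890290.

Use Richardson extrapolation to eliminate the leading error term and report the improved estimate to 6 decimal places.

0.670444

Error is O(h^1); halving h shrinks it by 2^1 = 2.
2·0.6436890290 − 0.6169338861 = 0.6704441719
Denominator 2 − 1 = 1.
R = 0.6704441719/1 = 0.6704441719
Shift from A(h/2): +0.0267551429.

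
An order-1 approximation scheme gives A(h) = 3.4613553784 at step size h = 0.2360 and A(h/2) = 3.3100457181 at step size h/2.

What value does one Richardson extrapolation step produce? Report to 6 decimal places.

3.158736

The method has order 1: 2^1 = 2.
2^1·A(h/2) = 6.6200914362; minus A(h) gives 3.1587360578.
Denominator 2 − 1 = 1.
R = 3.1587360578/1 = 3.1587360578
Gap between inputs: 1.513e-01; correction applied: −0.1513096603.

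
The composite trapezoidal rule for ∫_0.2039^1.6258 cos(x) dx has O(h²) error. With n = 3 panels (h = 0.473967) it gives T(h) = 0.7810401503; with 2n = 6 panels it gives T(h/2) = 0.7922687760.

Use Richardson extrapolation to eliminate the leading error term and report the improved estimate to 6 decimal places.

Method order is 2; weight 2^2 = 4.
4*0.7922687760 − 0.7810401503 = 2.3880349537
Divide by 2^2 − 1 = 3.
Extrapolated: 2.3880349537 / 3 = 0.7960116512

0.796012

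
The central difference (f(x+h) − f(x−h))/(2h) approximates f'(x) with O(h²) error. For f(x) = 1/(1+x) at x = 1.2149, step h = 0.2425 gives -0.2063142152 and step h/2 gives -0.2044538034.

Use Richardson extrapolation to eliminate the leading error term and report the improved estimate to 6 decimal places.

r = 2: numerator weight 4, denominator 3.
4·(-0.2044538034) − (-0.2063142152) = -0.6115009984
Denominator 4 − 1 = 3.
Result: -0.2038336661

-0.203834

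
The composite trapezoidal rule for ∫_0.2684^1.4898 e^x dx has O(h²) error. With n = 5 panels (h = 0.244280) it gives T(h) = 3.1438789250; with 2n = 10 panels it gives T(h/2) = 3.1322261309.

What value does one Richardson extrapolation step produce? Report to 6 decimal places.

3.128342

r = 2: numerator weight 4, denominator 3.
A(h/2) − A(h) = 3.1322261309 − 3.1438789250 = -0.0116527941
Divide by 2^2 − 1 = 3: (-0.0116527941)/3 = -0.0038842647
R = A(h/2) + (A(h/2) − A(h))/3 = 3.1322261309 − 0.0038842647 = 3.1283418662
Shift from A(h/2): −0.0038842647.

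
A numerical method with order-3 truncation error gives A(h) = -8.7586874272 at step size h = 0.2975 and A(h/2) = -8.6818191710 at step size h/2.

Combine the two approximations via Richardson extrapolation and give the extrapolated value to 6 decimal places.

Leading term ∝ h^3; use weight 8 = 2^3.
Difference of the inputs: -8.6818191710 − (-8.7586874272) = 0.0768682562
Correction (A(h/2) − A(h))/(8 − 1) = 0.0768682562/7 = 0.0109811795
R = -8.6818191710 + 0.0109811795 = -8.6708379915
Correction |R − A(h/2)| = 1.098e-02; gap |A(h/2) − A(h)| = 7.687e-02.

-8.670838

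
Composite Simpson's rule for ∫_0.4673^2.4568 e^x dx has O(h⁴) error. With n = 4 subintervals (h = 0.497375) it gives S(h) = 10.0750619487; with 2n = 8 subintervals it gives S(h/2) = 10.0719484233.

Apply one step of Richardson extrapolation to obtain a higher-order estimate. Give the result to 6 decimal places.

With r = 4 the leading error scales as h^4, so the weight is 2^4 = 16.
16·10.0719484233 − 10.0750619487 = 151.0761128241
Divide by 2^4 − 1 = 15.
Extrapolated: 151.0761128241 / 15 = 10.0717408549
Gap between inputs: 3.114e-03; correction applied: −0.0002075684.

10.071741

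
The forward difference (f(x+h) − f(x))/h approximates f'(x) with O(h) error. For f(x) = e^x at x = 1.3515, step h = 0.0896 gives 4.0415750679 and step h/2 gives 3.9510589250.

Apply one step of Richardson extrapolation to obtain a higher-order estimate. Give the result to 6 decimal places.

Order 1 gives 2^r = 2 and 2^r − 1 = 1.
Weighted: 7.9021178500 − 4.0415750679 = 3.8605427821
3.8605427821 ÷ 1 = 3.8605427821
Correction |R − A(h/2)| = 9.052e-02; gap |A(h/2) − A(h)| = 9.052e-02.

3.860543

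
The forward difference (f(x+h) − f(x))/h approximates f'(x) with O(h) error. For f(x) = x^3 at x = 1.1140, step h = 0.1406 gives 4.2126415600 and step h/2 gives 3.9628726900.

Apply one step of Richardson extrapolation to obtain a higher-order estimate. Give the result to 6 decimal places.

3.713104

r = 1: numerator weight 2, denominator 1.
2 × 3.9628726900 − 4.2126415600 = 3.7131038200
Divide by 2^1 − 1 = 1.
R = 3.7131038200/1 = 3.7131038200
Gap between inputs: 2.498e-01; correction applied: −0.2497688700.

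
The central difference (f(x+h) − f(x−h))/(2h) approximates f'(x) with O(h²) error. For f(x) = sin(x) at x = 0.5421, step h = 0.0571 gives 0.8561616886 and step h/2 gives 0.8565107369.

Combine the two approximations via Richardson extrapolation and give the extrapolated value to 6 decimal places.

0.856627

Order 2 gives 2^r = 4 and 2^r − 1 = 3.
Top: 4(0.8565107369) − (0.8561616886) = 2.5698812590
Divide by 2^2 − 1 = 3.
2.5698812590 ÷ 3 = 0.8566270863
Gap between inputs: 3.490e-04; correction applied: +0.0001163494.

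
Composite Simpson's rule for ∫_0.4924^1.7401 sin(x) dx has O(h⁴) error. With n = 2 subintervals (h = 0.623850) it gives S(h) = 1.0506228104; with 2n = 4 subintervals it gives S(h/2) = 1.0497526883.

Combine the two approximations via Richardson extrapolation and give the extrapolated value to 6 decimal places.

1.049695

Method order is 4; weight 2^4 = 16.
16*1.0497526883 − 1.0506228104 = 15.7454202024
Denominator 16 − 1 = 15.
Result: 1.0496946802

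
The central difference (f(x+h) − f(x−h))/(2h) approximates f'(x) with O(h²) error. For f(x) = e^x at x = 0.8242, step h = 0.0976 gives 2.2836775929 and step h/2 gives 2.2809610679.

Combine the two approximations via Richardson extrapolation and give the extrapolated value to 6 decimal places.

2.280056

Leading term ∝ h^2; use weight 4 = 2^2.
Difference of the inputs: 2.2809610679 − 2.2836775929 = -0.0027165250
Divide by 2^2 − 1 = 3: (-0.0027165250)/3 = -0.0009055083
R = 2.2809610679 − 0.0009055083 = 2.2800555596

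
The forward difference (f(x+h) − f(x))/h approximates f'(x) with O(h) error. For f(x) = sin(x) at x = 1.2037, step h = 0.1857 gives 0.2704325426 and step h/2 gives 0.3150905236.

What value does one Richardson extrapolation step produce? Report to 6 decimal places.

Order 1 gives 2^r = 2 and 2^r − 1 = 1.
2*0.3150905236 − 0.2704325426 = 0.3597485046
Divide by 2^1 − 1 = 1.
So the Richardson estimate is 0.3597485046.

0.359749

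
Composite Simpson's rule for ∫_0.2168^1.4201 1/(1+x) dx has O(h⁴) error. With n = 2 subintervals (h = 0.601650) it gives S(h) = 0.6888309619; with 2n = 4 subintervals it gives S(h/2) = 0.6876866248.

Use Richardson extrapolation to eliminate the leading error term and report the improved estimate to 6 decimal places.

0.687610

The method has order 4: 2^4 = 16.
Weighted: 11.0029859968 − 0.6888309619 = 10.3141550349
Extrapolated: 10.3141550349 / 15 = 0.6876103357
Gap between inputs: 1.144e-03; correction applied: −0.0000762891.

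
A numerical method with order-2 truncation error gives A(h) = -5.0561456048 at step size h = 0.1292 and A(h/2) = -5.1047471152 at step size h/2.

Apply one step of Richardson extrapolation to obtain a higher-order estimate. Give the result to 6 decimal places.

r = 2: numerator weight 4, denominator 3.
4*(-5.1047471152) − (-5.0561456048) = -15.3628428560
Divide by 2^2 − 1 = 3.
R = (-15.3628428560)/3 = -5.1209476187
Correction |R − A(h/2)| = 1.620e-02; gap |A(h/2) − A(h)| = 4.860e-02.

-5.120948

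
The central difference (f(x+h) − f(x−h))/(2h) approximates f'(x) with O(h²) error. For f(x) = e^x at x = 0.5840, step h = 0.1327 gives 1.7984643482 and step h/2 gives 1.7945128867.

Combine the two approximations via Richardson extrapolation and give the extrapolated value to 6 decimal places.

1.793196

Method order is 2; weight 2^2 = 4.
4·1.7945128867 = 7.1780515468; subtract 1.7984643482 → 5.3795871986
Denominator 4 − 1 = 3.
Extrapolated: 5.3795871986 / 3 = 1.7931957329
Shift from A(h/2): −0.0013171538.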